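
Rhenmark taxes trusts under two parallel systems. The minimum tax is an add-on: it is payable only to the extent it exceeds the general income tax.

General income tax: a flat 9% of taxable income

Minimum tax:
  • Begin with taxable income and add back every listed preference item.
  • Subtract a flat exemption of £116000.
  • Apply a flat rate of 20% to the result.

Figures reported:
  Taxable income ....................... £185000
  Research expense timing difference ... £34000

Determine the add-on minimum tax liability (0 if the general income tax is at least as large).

Minimum tax:
  Adjusted income: £185000 + £34000 = £219000
  Less exemption £116000 → base £103000
  £103000 × 20% = £20600

General income tax:
  £185000 × 9% = £16650

Excess of minimum tax over general income tax: £20600 − £16650 = £3950.

£3950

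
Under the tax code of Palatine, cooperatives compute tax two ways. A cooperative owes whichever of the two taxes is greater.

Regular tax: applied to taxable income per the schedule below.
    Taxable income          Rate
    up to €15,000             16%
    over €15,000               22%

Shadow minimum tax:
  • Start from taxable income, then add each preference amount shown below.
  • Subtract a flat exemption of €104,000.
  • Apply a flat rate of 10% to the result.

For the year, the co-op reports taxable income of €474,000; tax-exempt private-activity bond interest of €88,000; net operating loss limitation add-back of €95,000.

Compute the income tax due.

Shadow minimum tax:
  Adjusted income: €474,000 + €88,000 + €95,000 = €657,000
  Less exemption €104,000 → base €553,000
  €553,000 × 10% = €55,300

Regular tax:
  €15,000 × 16% = €2,400
  €459,000 × 22% = €100,980
  → €103,380

€103,380 > €55,300, so the regular tax governs.

€103,380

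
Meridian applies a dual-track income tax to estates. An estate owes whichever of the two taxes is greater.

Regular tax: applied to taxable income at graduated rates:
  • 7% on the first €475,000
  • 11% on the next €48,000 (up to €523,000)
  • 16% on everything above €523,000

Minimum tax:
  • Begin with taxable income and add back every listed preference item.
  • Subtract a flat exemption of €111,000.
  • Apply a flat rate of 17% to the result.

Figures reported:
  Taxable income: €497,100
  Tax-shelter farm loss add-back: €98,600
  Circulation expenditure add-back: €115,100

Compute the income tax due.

€101,966

Minimum tax:
  Adjusted income: €497,100 + €98,600 + €115,100 = €710,800
  Less exemption €111,000 → base €599,800
  €599,800 × 17% = €101,966

Regular tax:
  €475,000 × 7% = €33,250
  €22,100 × 11% = €2,431
  → €35,681

€101,966 > €35,681, so the minimum tax is the binding amount.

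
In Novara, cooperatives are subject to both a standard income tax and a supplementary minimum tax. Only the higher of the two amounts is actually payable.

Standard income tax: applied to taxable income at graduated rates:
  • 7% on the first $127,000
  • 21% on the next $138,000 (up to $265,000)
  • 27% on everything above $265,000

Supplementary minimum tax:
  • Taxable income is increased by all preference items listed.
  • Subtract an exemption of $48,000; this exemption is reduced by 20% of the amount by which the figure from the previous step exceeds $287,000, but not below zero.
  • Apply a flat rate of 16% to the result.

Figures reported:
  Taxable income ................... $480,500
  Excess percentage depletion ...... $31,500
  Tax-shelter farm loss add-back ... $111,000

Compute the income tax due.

Supplementary minimum tax:
  Adjusted income: $480,500 + $31,500 + $111,000 = $623,000
  Exemption: 20% × ($623,000 − $287,000) = $67,200 ≥ $48,000, so the exemption is fully phased out
  Base: $623,000 − $0 = $623,000
  $623,000 × 16% = $99,680

Standard income tax:
  $127,000 × 7% = $8,890
  $138,000 × 21% = $28,980
  $215,500 × 27% = $58,185
  → $96,055

$99,680 > $96,055, so the supplementary minimum tax is the binding amount.

$99,680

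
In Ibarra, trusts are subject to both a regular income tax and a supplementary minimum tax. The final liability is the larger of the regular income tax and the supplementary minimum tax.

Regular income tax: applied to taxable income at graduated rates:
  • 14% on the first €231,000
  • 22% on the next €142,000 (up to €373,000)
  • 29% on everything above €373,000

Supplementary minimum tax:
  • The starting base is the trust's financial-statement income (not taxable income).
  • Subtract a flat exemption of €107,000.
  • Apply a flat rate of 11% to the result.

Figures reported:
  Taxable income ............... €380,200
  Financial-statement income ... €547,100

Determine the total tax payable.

€65,668

Regular income tax:
  €231,000 × 14% = €32,340
  €142,000 × 22% = €31,240
  €7,200 × 29% = €2,088
  → €65,668

Supplementary minimum tax:
  Base (financial-statement income): €547,100
  Less exemption €107,000 → base €440,100
  €440,100 × 11% = €48,411

€65,668 > €48,411, so the regular income tax governs.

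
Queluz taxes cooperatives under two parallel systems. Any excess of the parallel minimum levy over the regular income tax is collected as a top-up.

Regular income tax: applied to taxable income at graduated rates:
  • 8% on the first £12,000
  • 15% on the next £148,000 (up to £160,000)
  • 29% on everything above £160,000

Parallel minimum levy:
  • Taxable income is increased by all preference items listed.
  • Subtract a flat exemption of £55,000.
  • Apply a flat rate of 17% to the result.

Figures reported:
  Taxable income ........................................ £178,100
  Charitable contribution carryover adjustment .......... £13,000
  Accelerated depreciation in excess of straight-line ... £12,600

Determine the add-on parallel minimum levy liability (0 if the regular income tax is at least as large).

£0

Parallel minimum levy:
  Adjusted income: £178,100 + £13,000 + £12,600 = £203,700
  Less exemption £55,000 → base £148,700
  £148,700 × 17% = £25,279

Regular income tax:
  £12,000 × 8% = £960
  £148,000 × 15% = £22,200
  £18,100 × 29% = £5,249
  → £28,409

£25,279 ≤ £28,409, so no add-on is due.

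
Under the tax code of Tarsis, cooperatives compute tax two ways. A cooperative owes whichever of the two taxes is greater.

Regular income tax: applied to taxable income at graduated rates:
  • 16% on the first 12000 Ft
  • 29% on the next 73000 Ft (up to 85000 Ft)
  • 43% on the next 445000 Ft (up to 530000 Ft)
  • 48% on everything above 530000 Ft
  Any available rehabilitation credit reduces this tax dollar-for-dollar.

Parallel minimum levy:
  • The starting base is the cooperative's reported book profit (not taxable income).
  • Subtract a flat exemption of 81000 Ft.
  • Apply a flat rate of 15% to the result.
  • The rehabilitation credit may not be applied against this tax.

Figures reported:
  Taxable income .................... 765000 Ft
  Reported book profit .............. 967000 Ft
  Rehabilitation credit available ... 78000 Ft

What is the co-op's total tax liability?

Parallel minimum levy:
  Base (reported book profit): 967000 Ft
  Less exemption 81000 Ft → base 886000 Ft
  886000 Ft × 15% = 132900 Ft

Regular income tax:
  12000 Ft × 16% = 1920 Ft
  73000 Ft × 29% = 21170 Ft
  445000 Ft × 43% = 191350 Ft
  235000 Ft × 48% = 112800 Ft
  → 327240 Ft
  Less rehabilitation credit 78000 Ft → 249240 Ft

249240 Ft > 132900 Ft, so the regular income tax governs.

249240 Ft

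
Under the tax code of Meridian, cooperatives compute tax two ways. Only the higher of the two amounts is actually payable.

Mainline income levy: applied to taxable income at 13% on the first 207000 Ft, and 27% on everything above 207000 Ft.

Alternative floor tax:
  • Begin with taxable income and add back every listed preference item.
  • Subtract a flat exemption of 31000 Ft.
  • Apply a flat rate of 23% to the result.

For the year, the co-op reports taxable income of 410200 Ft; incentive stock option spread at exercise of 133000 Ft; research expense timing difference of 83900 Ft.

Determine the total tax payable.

137103 Ft

Alternative floor tax:
  Adjusted income: 410200 Ft + 133000 Ft + 83900 Ft = 627100 Ft
  Less exemption 31000 Ft → base 596100 Ft
  596100 Ft × 23% = 137103 Ft

Mainline income levy:
  207000 Ft × 13% = 26910 Ft
  203200 Ft × 27% = 54864 Ft
  → 81774 Ft

137103 Ft > 81774 Ft, so the alternative floor tax is the binding amount.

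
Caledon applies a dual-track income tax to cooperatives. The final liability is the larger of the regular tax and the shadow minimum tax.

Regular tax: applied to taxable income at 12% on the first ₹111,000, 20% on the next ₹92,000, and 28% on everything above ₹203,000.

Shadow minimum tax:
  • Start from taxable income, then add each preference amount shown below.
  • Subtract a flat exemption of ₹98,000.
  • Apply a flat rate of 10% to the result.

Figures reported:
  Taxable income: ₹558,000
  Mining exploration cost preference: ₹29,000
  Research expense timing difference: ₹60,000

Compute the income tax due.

₹131,120

Regular tax:
  ₹111,000 × 12% = ₹13,320
  ₹92,000 × 20% = ₹18,400
  ₹355,000 × 28% = ₹99,400
  → ₹131,120

Shadow minimum tax:
  Adjusted income: ₹558,000 + ₹29,000 + ₹60,000 = ₹647,000
  Less exemption ₹98,000 → base ₹549,000
  ₹549,000 × 10% = ₹54,900

₹131,120 > ₹54,900, so the regular tax governs.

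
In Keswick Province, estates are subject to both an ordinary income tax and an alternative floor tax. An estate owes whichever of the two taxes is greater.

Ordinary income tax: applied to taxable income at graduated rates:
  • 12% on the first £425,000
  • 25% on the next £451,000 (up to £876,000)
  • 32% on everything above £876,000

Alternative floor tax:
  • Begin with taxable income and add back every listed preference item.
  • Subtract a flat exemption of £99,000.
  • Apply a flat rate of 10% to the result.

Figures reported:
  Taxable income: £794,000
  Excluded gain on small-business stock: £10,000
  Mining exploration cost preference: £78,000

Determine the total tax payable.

£143,250

Ordinary income tax:
  £425,000 × 12% = £51,000
  £369,000 × 25% = £92,250
  → £143,250

Alternative floor tax:
  Adjusted income: £794,000 + £10,000 + £78,000 = £882,000
  Less exemption £99,000 → base £783,000
  £783,000 × 10% = £78,300

£143,250 > £78,300, so the ordinary income tax governs.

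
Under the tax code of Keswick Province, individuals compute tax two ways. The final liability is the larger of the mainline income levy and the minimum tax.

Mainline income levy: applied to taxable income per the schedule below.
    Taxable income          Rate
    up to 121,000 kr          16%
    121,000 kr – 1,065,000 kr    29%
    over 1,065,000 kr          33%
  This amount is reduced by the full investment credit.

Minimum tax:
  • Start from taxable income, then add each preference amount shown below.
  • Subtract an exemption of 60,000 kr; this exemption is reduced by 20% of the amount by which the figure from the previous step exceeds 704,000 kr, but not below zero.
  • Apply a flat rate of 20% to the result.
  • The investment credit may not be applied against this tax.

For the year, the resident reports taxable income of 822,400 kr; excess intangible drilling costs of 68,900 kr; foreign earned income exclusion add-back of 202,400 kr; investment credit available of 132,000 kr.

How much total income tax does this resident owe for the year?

218,740 kr

Minimum tax:
  Adjusted income: 822,400 kr + 68,900 kr + 202,400 kr = 1,093,700 kr
  Exemption: 20% × (1,093,700 kr − 704,000 kr) = 77,940 kr ≥ 60,000 kr, so the exemption is fully phased out
  Base: 1,093,700 kr − 0 kr = 1,093,700 kr
  1,093,700 kr × 20% = 218,740 kr

Mainline income levy:
  121,000 kr × 16% = 19,360 kr
  701,400 kr × 29% = 203,406 kr
  → 222,766 kr
  Less investment credit 132,000 kr → 90,766 kr

218,740 kr > 90,766 kr, so the minimum tax is the binding amount.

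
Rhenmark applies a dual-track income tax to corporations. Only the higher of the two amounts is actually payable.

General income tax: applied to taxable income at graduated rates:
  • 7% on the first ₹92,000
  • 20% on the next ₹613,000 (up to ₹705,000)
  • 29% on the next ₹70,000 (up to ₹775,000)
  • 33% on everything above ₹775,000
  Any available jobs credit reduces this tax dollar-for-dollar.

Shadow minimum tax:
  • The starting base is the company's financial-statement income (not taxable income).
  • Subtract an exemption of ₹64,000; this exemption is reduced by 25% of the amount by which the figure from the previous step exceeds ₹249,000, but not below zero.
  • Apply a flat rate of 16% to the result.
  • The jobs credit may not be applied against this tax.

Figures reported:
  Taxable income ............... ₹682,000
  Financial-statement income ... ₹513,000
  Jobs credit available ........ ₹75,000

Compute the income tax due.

General income tax:
  ₹92,000 × 7% = ₹6,440
  ₹590,000 × 20% = ₹118,000
  → ₹124,440
  Less jobs credit ₹75,000 → ₹49,440

Shadow minimum tax:
  Base (financial-statement income): ₹513,000
  Exemption: 25% × (₹513,000 − ₹249,000) = ₹66,000 ≥ ₹64,000, so the exemption is fully phased out
  Base: ₹513,000 − ₹0 = ₹513,000
  ₹513,000 × 16% = ₹82,080

₹82,080 > ₹49,440, so the shadow minimum tax is the binding amount.

₹82,080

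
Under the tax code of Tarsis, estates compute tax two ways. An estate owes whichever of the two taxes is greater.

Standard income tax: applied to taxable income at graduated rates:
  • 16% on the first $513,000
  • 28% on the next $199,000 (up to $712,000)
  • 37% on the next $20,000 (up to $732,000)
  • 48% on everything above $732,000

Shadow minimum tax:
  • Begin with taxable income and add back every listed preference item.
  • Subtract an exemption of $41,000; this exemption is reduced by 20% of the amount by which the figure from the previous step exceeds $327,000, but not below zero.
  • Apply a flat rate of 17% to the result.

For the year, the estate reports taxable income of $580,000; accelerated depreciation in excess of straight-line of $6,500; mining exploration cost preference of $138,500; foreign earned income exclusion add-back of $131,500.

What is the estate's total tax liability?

$145,605

Shadow minimum tax:
  Adjusted income: $580,000 + $6,500 + $138,500 + $131,500 = $856,500
  Exemption: 20% × ($856,500 − $327,000) = $105,900 ≥ $41,000, so the exemption is fully phased out
  Base: $856,500 − $0 = $856,500
  $856,500 × 17% = $145,605

Standard income tax:
  $513,000 × 16% = $82,080
  $67,000 × 28% = $18,760
  → $100,840

$145,605 > $100,840, so the shadow minimum tax is the binding amount.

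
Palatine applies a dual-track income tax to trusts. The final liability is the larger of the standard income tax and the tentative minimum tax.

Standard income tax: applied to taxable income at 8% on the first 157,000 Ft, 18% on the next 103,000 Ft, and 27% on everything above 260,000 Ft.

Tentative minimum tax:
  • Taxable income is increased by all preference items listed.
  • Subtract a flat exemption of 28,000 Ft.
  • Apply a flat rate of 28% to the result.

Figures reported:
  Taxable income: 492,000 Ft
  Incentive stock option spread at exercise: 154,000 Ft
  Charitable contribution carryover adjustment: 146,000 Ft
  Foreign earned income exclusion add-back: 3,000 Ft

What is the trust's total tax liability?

Standard income tax:
  157,000 Ft × 8% = 12,560 Ft
  103,000 Ft × 18% = 18,540 Ft
  232,000 Ft × 27% = 62,640 Ft
  → 93,740 Ft

Tentative minimum tax:
  Adjusted income: 492,000 Ft + 154,000 Ft + 146,000 Ft + 3,000 Ft = 795,000 Ft
  Less exemption 28,000 Ft → base 767,000 Ft
  767,000 Ft × 28% = 214,760 Ft

214,760 Ft > 93,740 Ft, so the tentative minimum tax is the binding amount.

214,760 Ft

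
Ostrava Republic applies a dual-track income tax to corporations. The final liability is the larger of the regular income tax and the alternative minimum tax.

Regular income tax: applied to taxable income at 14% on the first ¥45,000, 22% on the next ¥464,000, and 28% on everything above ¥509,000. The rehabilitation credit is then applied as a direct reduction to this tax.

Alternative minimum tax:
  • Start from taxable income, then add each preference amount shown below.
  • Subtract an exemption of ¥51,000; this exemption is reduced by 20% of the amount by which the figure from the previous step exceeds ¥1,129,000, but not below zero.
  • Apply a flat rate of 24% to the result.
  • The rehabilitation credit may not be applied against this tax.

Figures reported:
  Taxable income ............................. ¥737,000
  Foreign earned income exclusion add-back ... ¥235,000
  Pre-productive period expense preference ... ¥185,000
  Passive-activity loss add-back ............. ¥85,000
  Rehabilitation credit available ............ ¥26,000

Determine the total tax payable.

¥291,264

Regular income tax:
  ¥45,000 × 14% = ¥6,300
  ¥464,000 × 22% = ¥102,080
  ¥228,000 × 28% = ¥63,840
  → ¥172,220
  Less rehabilitation credit ¥26,000 → ¥146,220

Alternative minimum tax:
  Adjusted income: ¥737,000 + ¥235,000 + ¥185,000 + ¥85,000 = ¥1,242,000
  Exemption: ¥51,000 − 20% × (¥1,242,000 − ¥1,129,000) = ¥51,000 − ¥22,600 = ¥28,400
  Base: ¥1,242,000 − ¥28,400 = ¥1,213,600
  ¥1,213,600 × 24% = ¥291,264

¥291,264 > ¥146,220, so the alternative minimum tax is the binding amount.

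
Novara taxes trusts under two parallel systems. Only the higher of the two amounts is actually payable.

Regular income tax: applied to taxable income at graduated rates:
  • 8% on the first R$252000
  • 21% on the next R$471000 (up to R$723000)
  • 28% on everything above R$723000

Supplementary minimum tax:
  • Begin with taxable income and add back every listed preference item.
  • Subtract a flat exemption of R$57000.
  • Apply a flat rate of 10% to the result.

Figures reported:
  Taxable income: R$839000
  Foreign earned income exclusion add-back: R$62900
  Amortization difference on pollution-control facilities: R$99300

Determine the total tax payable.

R$151550

Supplementary minimum tax:
  Adjusted income: R$839000 + R$62900 + R$99300 = R$1001200
  Less exemption R$57000 → base R$944200
  R$944200 × 10% = R$94420

Regular income tax:
  R$252000 × 8% = R$20160
  R$471000 × 21% = R$98910
  R$116000 × 28% = R$32480
  → R$151550

R$151550 > R$94420, so the regular income tax governs.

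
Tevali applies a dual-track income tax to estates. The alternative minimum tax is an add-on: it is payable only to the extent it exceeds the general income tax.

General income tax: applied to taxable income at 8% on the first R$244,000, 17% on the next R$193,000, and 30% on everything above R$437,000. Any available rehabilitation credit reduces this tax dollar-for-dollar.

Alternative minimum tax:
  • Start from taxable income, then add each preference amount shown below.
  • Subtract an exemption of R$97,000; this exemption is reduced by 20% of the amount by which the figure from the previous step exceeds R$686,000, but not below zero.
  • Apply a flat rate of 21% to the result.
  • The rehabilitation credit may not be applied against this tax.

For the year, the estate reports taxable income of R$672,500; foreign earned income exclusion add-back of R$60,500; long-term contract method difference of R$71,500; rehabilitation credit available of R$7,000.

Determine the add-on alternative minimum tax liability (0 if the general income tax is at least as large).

General income tax:
  R$244,000 × 8% = R$19,520
  R$193,000 × 17% = R$32,810
  R$235,500 × 30% = R$70,650
  → R$122,980
  Less rehabilitation credit R$7,000 → R$115,980

Alternative minimum tax:
  Adjusted income: R$672,500 + R$60,500 + R$71,500 = R$804,500
  Exemption: R$97,000 − 20% × (R$804,500 − R$686,000) = R$97,000 − R$23,700 = R$73,300
  Base: R$804,500 − R$73,300 = R$731,200
  R$731,200 × 21% = R$153,552

Excess of alternative minimum tax over general income tax: R$153,552 − R$115,980 = R$37,572.

R$37,572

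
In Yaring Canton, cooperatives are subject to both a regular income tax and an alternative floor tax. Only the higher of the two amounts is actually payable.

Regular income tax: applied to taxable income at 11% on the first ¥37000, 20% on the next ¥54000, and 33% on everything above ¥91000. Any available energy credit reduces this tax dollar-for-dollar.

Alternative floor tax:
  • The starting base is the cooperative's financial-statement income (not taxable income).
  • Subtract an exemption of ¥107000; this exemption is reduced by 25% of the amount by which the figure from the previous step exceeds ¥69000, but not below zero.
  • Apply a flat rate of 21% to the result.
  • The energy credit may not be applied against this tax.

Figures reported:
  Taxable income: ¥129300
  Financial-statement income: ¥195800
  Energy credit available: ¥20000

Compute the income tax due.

Regular income tax:
  ¥37000 × 11% = ¥4070
  ¥54000 × 20% = ¥10800
  ¥38300 × 33% = ¥12639
  → ¥27509
  Less energy credit ¥20000 → ¥7509

Alternative floor tax:
  Base (financial-statement income): ¥195800
  Exemption: ¥107000 − 25% × (¥195800 − ¥69000) = ¥107000 − ¥31700 = ¥75300
  Base: ¥195800 − ¥75300 = ¥120500
  ¥120500 × 21% = ¥25305

¥25305 > ¥7509, so the alternative floor tax is the binding amount.

¥25305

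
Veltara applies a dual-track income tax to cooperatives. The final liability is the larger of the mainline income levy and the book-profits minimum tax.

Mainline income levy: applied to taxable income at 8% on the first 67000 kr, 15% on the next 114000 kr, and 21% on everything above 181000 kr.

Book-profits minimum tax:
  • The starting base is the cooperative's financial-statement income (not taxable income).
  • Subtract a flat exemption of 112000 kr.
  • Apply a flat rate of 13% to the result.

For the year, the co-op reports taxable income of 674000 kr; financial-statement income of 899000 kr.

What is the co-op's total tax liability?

Book-profits minimum tax:
  Base (financial-statement income): 899000 kr
  Less exemption 112000 kr → base 787000 kr
  787000 kr × 13% = 102310 kr

Mainline income levy:
  67000 kr × 8% = 5360 kr
  114000 kr × 15% = 17100 kr
  493000 kr × 21% = 103530 kr
  → 125990 kr

125990 kr > 102310 kr, so the mainline income levy governs.

125990 kr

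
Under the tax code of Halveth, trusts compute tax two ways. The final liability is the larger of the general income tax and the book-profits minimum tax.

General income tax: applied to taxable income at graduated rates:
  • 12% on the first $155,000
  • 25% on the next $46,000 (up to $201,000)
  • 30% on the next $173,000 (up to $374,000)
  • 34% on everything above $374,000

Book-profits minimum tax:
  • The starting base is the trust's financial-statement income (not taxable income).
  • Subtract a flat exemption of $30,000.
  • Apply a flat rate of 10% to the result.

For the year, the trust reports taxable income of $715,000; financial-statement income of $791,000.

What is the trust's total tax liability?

$197,940

Book-profits minimum tax:
  Base (financial-statement income): $791,000
  Less exemption $30,000 → base $761,000
  $761,000 × 10% = $76,100

General income tax:
  $155,000 × 12% = $18,600
  $46,000 × 25% = $11,500
  $173,000 × 30% = $51,900
  $341,000 × 34% = $115,940
  → $197,940

$197,940 > $76,100, so the general income tax governs.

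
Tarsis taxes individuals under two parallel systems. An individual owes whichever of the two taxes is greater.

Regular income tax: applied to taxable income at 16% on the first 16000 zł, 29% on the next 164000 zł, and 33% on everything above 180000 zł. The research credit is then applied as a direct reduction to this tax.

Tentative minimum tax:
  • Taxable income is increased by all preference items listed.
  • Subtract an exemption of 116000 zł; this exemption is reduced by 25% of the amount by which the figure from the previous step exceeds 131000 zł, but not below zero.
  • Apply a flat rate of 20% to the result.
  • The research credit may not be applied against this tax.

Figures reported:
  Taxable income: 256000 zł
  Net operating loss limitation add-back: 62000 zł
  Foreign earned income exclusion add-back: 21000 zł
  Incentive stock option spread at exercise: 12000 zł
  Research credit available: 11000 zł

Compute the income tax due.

Regular income tax:
  16000 zł × 16% = 2560 zł
  164000 zł × 29% = 47560 zł
  76000 zł × 33% = 25080 zł
  → 75200 zł
  Less research credit 11000 zł → 64200 zł

Tentative minimum tax:
  Adjusted income: 256000 zł + 62000 zł + 21000 zł + 12000 zł = 351000 zł
  Exemption: 116000 zł − 25% × (351000 zł − 131000 zł) = 116000 zł − 55000 zł = 61000 zł
  Base: 351000 zł − 61000 zł = 290000 zł
  290000 zł × 20% = 58000 zł

64200 zł > 58000 zł, so the regular income tax governs.

64200 zł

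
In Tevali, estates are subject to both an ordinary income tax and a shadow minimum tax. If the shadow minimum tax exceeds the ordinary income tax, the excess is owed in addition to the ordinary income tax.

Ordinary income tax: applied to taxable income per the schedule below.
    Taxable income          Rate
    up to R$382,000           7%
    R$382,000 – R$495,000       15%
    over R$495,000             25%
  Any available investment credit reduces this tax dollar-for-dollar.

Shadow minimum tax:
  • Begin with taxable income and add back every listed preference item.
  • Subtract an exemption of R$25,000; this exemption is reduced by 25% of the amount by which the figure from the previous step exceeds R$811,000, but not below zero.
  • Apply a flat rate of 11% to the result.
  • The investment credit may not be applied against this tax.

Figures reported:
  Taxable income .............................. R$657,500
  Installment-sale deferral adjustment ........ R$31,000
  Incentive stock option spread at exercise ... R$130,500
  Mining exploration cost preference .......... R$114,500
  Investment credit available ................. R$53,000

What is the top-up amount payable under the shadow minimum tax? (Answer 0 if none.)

Ordinary income tax:
  R$382,000 × 7% = R$26,740
  R$113,000 × 15% = R$16,950
  R$162,500 × 25% = R$40,625
  → R$84,315
  Less investment credit R$53,000 → R$31,315

Shadow minimum tax:
  Adjusted income: R$657,500 + R$31,000 + R$130,500 + R$114,500 = R$933,500
  Exemption: 25% × (R$933,500 − R$811,000) = R$30,625 ≥ R$25,000, so the exemption is fully phased out
  Base: R$933,500 − R$0 = R$933,500
  R$933,500 × 11% = R$102,685

Excess of shadow minimum tax over ordinary income tax: R$102,685 − R$31,315 = R$71,370.

R$71,370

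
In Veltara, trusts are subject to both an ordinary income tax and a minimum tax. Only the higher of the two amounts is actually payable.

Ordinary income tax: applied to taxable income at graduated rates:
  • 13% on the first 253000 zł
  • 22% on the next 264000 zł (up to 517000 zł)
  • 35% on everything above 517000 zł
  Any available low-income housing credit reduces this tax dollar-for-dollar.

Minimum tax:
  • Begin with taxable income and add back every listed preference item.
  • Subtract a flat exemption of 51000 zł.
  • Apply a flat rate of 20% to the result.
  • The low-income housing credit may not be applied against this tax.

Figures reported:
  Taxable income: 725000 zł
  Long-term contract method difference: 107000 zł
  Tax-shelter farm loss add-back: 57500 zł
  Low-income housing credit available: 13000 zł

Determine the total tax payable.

Minimum tax:
  Adjusted income: 725000 zł + 107000 zł + 57500 zł = 889500 zł
  Less exemption 51000 zł → base 838500 zł
  838500 zł × 20% = 167700 zł

Ordinary income tax:
  253000 zł × 13% = 32890 zł
  264000 zł × 22% = 58080 zł
  208000 zł × 35% = 72800 zł
  → 163770 zł
  Less low-income housing credit 13000 zł → 150770 zł

167700 zł > 150770 zł, so the minimum tax is the binding amount.

167700 zł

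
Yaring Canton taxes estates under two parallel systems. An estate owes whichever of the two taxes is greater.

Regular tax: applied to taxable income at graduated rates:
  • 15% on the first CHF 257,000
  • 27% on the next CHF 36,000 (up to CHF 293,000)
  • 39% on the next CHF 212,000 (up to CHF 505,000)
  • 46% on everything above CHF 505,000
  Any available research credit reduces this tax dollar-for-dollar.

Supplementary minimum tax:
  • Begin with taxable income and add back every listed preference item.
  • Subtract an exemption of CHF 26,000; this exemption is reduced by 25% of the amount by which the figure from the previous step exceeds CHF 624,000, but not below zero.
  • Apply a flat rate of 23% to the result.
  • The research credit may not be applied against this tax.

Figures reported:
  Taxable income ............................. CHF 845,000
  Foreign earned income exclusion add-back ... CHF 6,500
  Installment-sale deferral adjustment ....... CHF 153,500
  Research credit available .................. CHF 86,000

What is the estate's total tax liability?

Regular tax:
  CHF 257,000 × 15% = CHF 38,550
  CHF 36,000 × 27% = CHF 9,720
  CHF 212,000 × 39% = CHF 82,680
  CHF 340,000 × 46% = CHF 156,400
  → CHF 287,350
  Less research credit CHF 86,000 → CHF 201,350

Supplementary minimum tax:
  Adjusted income: CHF 845,000 + CHF 6,500 + CHF 153,500 = CHF 1,005,000
  Exemption: 25% × (CHF 1,005,000 − CHF 624,000) = CHF 95,250 ≥ CHF 26,000, so the exemption is fully phased out
  Base: CHF 1,005,000 − CHF 0 = CHF 1,005,000
  CHF 1,005,000 × 23% = CHF 231,150

CHF 231,150 > CHF 201,350, so the supplementary minimum tax is the binding amount.

CHF 231,150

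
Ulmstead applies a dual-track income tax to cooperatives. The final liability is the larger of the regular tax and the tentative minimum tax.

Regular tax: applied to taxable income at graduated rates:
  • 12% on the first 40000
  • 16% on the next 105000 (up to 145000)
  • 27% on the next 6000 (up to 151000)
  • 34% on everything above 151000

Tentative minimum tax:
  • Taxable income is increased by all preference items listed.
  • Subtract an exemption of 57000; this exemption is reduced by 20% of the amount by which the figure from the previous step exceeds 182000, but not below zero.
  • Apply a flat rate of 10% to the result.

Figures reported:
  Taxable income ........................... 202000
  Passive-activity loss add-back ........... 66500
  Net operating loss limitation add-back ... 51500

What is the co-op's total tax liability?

Regular tax:
  40000 × 12% = 4800
  105000 × 16% = 16800
  6000 × 27% = 1620
  51000 × 34% = 17340
  → 40560

Tentative minimum tax:
  Adjusted income: 202000 + 66500 + 51500 = 320000
  Exemption: 57000 − 20% × (320000 − 182000) = 57000 − 27600 = 29400
  Base: 320000 − 29400 = 290600
  290600 × 10% = 29060

40560 > 29060, so the regular tax governs.

40560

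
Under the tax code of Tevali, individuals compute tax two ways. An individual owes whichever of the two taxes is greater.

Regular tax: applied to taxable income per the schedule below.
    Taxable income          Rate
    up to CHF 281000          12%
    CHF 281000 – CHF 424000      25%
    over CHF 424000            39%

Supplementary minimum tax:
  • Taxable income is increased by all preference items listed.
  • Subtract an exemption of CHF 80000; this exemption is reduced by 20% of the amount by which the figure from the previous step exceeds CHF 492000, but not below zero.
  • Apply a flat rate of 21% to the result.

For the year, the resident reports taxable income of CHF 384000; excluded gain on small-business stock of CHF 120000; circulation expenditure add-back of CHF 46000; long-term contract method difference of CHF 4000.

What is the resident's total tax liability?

Regular tax:
  CHF 281000 × 12% = CHF 33720
  CHF 103000 × 25% = CHF 25750
  → CHF 59470

Supplementary minimum tax:
  Adjusted income: CHF 384000 + CHF 120000 + CHF 46000 + CHF 4000 = CHF 554000
  Exemption: CHF 80000 − 20% × (CHF 554000 − CHF 492000) = CHF 80000 − CHF 12400 = CHF 67600
  Base: CHF 554000 − CHF 67600 = CHF 486400
  CHF 486400 × 21% = CHF 102144

CHF 102144 > CHF 59470, so the supplementary minimum tax is the binding amount.

CHF 102144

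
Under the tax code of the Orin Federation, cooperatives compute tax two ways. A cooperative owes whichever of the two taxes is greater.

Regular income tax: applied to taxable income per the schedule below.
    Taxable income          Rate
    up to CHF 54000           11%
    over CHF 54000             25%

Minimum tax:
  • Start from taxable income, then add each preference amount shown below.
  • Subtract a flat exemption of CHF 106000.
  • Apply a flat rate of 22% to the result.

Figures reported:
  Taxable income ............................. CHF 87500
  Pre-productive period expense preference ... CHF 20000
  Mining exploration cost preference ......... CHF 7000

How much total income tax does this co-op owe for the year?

Regular income tax:
  CHF 54000 × 11% = CHF 5940
  CHF 33500 × 25% = CHF 8375
  → CHF 14315

Minimum tax:
  Adjusted income: CHF 87500 + CHF 20000 + CHF 7000 = CHF 114500
  Less exemption CHF 106000 → base CHF 8500
  CHF 8500 × 22% = CHF 1870

CHF 14315 > CHF 1870, so the regular income tax governs.

CHF 14315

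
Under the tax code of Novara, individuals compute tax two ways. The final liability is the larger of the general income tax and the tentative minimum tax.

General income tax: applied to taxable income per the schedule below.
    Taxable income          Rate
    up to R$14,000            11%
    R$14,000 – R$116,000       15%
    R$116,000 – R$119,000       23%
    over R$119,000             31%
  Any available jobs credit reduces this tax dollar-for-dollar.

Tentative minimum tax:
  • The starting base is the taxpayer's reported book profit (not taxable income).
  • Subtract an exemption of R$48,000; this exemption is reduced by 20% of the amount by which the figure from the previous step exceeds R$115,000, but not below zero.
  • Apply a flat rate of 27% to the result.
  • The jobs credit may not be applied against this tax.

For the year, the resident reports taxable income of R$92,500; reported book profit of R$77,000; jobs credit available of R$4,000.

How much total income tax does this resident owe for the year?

Tentative minimum tax:
  Base (reported book profit): R$77,000
  Exemption: R$77,000 ≤ R$115,000, so full R$48,000 applies
  Base: R$77,000 − R$48,000 = R$29,000
  R$29,000 × 27% = R$7,830

General income tax:
  R$14,000 × 11% = R$1,540
  R$78,500 × 15% = R$11,775
  → R$13,315
  Less jobs credit R$4,000 → R$9,315

R$9,315 > R$7,830, so the general income tax governs.

R$9,315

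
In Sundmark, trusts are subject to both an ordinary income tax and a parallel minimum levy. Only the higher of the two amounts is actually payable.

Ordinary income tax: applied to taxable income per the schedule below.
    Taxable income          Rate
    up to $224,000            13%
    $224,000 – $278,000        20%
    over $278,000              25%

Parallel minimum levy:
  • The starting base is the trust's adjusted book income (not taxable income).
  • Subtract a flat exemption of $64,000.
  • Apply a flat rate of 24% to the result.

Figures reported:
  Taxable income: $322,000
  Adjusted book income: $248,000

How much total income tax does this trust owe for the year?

$50,920

Parallel minimum levy:
  Base (adjusted book income): $248,000
  Less exemption $64,000 → base $184,000
  $184,000 × 24% = $44,160

Ordinary income tax:
  $224,000 × 13% = $29,120
  $54,000 × 20% = $10,800
  $44,000 × 25% = $11,000
  → $50,920

$50,920 > $44,160, so the ordinary income tax governs.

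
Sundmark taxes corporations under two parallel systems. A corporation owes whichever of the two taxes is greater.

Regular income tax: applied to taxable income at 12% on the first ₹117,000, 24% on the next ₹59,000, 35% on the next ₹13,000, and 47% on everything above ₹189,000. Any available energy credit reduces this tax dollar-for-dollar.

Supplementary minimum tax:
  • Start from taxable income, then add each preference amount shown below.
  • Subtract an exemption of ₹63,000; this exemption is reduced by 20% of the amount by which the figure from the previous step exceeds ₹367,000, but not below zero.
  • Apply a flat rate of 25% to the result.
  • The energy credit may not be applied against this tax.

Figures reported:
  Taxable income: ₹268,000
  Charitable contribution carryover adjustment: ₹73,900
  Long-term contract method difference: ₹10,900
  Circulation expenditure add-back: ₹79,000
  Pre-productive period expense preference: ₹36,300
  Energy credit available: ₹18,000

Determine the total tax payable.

Regular income tax:
  ₹117,000 × 12% = ₹14,040
  ₹59,000 × 24% = ₹14,160
  ₹13,000 × 35% = ₹4,550
  ₹79,000 × 47% = ₹37,130
  → ₹69,880
  Less energy credit ₹18,000 → ₹51,880

Supplementary minimum tax:
  Adjusted income: ₹268,000 + ₹73,900 + ₹10,900 + ₹79,000 + ₹36,300 = ₹468,100
  Exemption: ₹63,000 − 20% × (₹468,100 − ₹367,000) = ₹63,000 − ₹20,220 = ₹42,780
  Base: ₹468,100 − ₹42,780 = ₹425,320
  ₹425,320 × 25% = ₹106,330

₹106,330 > ₹51,880, so the supplementary minimum tax is the binding amount.

₹106,330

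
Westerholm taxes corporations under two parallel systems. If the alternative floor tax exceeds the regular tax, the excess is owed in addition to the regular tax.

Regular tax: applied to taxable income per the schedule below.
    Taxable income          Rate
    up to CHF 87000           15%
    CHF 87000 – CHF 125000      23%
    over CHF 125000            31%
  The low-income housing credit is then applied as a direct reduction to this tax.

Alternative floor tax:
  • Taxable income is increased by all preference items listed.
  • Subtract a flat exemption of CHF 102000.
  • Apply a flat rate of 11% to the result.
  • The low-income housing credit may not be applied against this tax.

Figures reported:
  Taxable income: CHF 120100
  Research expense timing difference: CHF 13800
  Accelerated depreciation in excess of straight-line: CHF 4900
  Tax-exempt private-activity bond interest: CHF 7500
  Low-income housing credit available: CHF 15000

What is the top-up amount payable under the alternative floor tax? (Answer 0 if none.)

CHF 0

Alternative floor tax:
  Adjusted income: CHF 120100 + CHF 13800 + CHF 4900 + CHF 7500 = CHF 146300
  Less exemption CHF 102000 → base CHF 44300
  CHF 44300 × 11% = CHF 4873

Regular tax:
  CHF 87000 × 15% = CHF 13050
  CHF 33100 × 23% = CHF 7613
  → CHF 20663
  Less low-income housing credit CHF 15000 → CHF 5663

CHF 4873 ≤ CHF 5663, so no add-on is due.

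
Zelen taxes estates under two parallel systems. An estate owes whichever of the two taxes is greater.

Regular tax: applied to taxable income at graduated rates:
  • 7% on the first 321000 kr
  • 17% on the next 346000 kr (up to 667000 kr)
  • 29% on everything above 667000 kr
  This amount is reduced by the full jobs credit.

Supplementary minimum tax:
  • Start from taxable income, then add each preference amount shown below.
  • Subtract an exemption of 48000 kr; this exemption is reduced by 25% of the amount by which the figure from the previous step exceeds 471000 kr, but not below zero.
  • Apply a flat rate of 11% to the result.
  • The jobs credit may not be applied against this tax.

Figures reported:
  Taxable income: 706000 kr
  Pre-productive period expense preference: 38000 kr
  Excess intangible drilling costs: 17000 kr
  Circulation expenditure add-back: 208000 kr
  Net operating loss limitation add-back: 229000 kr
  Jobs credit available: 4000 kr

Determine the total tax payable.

131780 kr

Supplementary minimum tax:
  Adjusted income: 706000 kr + 38000 kr + 17000 kr + 208000 kr + 229000 kr = 1198000 kr
  Exemption: 25% × (1198000 kr − 471000 kr) = 181750 kr ≥ 48000 kr, so the exemption is fully phased out
  Base: 1198000 kr − 0 kr = 1198000 kr
  1198000 kr × 11% = 131780 kr

Regular tax:
  321000 kr × 7% = 22470 kr
  346000 kr × 17% = 58820 kr
  39000 kr × 29% = 11310 kr
  → 92600 kr
  Less jobs credit 4000 kr → 88600 kr

131780 kr > 88600 kr, so the supplementary minimum tax is the binding amount.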